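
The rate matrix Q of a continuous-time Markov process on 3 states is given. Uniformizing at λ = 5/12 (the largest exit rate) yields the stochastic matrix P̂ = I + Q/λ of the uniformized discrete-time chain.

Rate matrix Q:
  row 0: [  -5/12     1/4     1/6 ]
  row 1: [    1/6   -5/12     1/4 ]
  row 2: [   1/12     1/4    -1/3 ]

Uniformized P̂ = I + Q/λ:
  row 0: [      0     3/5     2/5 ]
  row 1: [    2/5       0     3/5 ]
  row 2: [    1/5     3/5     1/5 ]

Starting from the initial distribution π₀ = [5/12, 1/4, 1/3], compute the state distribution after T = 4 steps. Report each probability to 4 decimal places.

π = [0.2375, 0.3588, 0.4037]

t=0: π = [0.4167, 0.2500, 0.3333]
t=1: π = [0.1667, 0.4500, 0.3833]
t=2: π = [0.2567, 0.3300, 0.4133]
t=3: π = [0.2147, 0.4020, 0.3833]
t=4: π = [0.2375, 0.3588, 0.4037]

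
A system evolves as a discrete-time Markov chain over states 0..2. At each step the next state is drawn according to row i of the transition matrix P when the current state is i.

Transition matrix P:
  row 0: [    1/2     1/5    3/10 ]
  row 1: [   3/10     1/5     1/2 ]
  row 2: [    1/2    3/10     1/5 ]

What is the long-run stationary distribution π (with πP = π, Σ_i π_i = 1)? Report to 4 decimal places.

π = [0.4537, 0.2315, 0.3148]

Balance equations π_j = Σ_i π_i·P[i][j]:
  π_0 = 1/2·π_0 + 3/10·π_1 + 1/2·π_2
  π_1 = 1/5·π_0 + 1/5·π_1 + 3/10·π_2
  normalize: π_0 + π_1 + π_2 = 1
Solving the linear system gives exactly π = [49/108, 25/108, 17/54].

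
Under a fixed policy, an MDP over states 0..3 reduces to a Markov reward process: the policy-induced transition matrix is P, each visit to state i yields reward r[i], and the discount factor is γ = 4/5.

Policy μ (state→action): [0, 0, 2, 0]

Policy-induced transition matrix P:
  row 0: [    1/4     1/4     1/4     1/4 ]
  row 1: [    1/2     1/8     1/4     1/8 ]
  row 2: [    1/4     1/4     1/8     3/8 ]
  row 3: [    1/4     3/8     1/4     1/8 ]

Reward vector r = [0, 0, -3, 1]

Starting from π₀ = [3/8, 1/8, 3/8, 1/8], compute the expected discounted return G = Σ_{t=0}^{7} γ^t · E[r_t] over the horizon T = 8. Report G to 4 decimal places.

G = -2.3401

t=0: π = [0.3750, 0.1250, 0.3750, 0.1250], E[r] = -1.0000, γ^t·E[r] = -1.000000, running G = -1.000000
t=1: π = [0.2813, 0.2500, 0.2031, 0.2656], E[r] = -0.3438, γ^t·E[r] = -0.275000, running G = -1.275000
t=2: π = [0.3125, 0.2520, 0.2246, 0.2109], E[r] = -0.4629, γ^t·E[r] = -0.296250, running G = -1.571250
t=3: π = [0.3130, 0.2449, 0.2219, 0.2202], E[r] = -0.4456, γ^t·E[r] = -0.228125, running G = -1.799375
t=4: π = [0.3112, 0.2469, 0.2223, 0.2196], E[r] = -0.4472, γ^t·E[r] = -0.183163, running G = -1.982538
t=5: π = [0.3117, 0.2466, 0.2222, 0.2195], E[r] = -0.4472, γ^t·E[r] = -0.146534, running G = -2.129071
t=6: π = [0.3116, 0.2466, 0.2222, 0.2195], E[r] = -0.4471, γ^t·E[r] = -0.117217, running G = -2.246288
t=7: π = [0.3117, 0.2466, 0.2222, 0.2195], E[r] = -0.4472, γ^t·E[r] = -0.093775, running G = -2.340064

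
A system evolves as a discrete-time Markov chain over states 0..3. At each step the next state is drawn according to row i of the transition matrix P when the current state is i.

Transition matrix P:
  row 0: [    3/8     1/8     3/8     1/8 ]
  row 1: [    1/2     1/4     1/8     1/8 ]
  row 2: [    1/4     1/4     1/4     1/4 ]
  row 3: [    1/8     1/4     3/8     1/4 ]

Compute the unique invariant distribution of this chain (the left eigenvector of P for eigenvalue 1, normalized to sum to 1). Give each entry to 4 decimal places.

Balance equations π_j = Σ_i π_i·P[i][j]:
  π_0 = 3/8·π_0 + 1/2·π_1 + 1/4·π_2 + 1/8·π_3
  π_1 = 1/8·π_0 + 1/4·π_1 + 1/4·π_2 + 1/4·π_3
  π_2 = 3/8·π_0 + 1/8·π_1 + 1/4·π_2 + 3/8·π_3
  normalize: π_0 + π_1 + π_2 + π_3 = 1
Solving the linear system gives exactly π = [146/457, 96/457, 131/457, 84/457].

π = [0.3195, 0.2101, 0.2867, 0.1838]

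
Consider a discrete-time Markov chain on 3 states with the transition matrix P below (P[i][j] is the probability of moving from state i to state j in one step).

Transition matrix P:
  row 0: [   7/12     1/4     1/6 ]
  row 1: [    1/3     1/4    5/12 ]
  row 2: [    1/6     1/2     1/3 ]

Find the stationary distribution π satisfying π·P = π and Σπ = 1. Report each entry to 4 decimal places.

Balance equations π_j = Σ_i π_i·P[i][j]:
  π_0 = 7/12·π_0 + 1/3·π_1 + 1/6·π_2
  π_1 = 1/4·π_0 + 1/4·π_1 + 1/2·π_2
  normalize: π_0 + π_1 + π_2 = 1
Solving the linear system gives exactly π = [14/37, 12/37, 11/37].

π = [0.3784, 0.3243, 0.2973]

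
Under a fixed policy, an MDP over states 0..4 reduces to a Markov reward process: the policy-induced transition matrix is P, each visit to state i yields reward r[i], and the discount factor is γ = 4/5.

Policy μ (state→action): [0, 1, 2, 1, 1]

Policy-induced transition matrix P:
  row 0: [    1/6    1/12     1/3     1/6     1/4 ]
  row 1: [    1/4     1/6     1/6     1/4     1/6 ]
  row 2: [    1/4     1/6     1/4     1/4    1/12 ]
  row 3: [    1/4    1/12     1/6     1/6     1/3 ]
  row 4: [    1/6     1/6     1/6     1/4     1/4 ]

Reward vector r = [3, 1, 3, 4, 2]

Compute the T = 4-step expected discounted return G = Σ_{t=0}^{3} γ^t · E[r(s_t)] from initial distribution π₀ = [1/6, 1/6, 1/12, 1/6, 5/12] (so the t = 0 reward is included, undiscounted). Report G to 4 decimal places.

G = 7.7282

t=0: π = [0.1667, 0.1667, 0.0833, 0.1667, 0.4167], E[r] = 2.4167, γ^t·E[r] = 2.416667, running G = 2.416667
t=1: π = [0.2014, 0.1389, 0.2014, 0.2222, 0.2361], E[r] = 2.7083, γ^t·E[r] = 2.166667, running G = 4.583333
t=2: π = [0.2135, 0.1314, 0.2170, 0.2147, 0.2234], E[r] = 2.7286, γ^t·E[r] = 1.746296, running G = 6.329630
t=3: π = [0.2136, 0.1310, 0.2203, 0.2143, 0.2208], E[r] = 2.7316, γ^t·E[r] = 1.398568, running G = 7.728198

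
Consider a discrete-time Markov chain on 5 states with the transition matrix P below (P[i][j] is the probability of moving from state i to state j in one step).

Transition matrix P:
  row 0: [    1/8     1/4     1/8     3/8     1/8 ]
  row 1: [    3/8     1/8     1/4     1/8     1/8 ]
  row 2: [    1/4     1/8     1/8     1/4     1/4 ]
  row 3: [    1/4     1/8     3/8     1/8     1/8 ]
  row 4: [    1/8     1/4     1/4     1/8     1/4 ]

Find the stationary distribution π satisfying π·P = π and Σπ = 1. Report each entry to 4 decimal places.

Balance equations π_j = Σ_i π_i·P[i][j]:
  π_0 = 1/8·π_0 + 3/8·π_1 + 1/4·π_2 + 1/4·π_3 + 1/8·π_4
  π_1 = 1/4·π_0 + 1/8·π_1 + 1/8·π_2 + 1/8·π_3 + 1/4·π_4
  π_2 = 1/8·π_0 + 1/4·π_1 + 1/8·π_2 + 3/8·π_3 + 1/4·π_4
  π_3 = 3/8·π_0 + 1/8·π_1 + 1/4·π_2 + 1/8·π_3 + 1/8·π_4
  normalize: π_0 + π_1 + π_2 + π_3 + π_4 = 1
Solving the linear system gives exactly π = [1119/5035, 879/5035, 1111/5035, 1048/5035, 878/5035].

π = [0.2222, 0.1746, 0.2207, 0.2081, 0.1744]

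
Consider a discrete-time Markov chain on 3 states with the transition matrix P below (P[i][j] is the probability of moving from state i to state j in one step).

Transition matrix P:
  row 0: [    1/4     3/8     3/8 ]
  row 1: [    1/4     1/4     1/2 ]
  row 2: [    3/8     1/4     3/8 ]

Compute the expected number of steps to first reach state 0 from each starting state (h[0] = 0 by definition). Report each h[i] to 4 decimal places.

h = [0.0000, 3.2727, 2.9091]

First-step conditioning: h[0] = 0; for i ≠ 0, h[i] = 1 + Σ_k P[i][k]·h[k].
  h[1] = 1 + 1/4·h[1] + 1/2·h[2]
  h[2] = 1 + 1/4·h[1] + 3/8·h[2]
Solving the 2×2 linear system over states ≠ 0 gives exactly h = [0, 36/11, 32/11] (h[0] = 0 is the target).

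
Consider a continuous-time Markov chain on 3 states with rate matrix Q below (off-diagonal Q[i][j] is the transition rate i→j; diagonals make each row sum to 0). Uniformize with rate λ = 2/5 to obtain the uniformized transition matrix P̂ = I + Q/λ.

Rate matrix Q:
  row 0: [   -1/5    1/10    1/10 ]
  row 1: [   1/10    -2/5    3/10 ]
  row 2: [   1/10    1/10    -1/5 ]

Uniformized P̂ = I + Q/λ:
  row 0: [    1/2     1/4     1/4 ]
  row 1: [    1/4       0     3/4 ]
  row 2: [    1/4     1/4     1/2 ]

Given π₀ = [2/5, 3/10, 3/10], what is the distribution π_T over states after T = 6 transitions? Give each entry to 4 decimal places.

π = [0.3333, 0.2000, 0.4666]

t=0: π = [0.4000, 0.3000, 0.3000]
t=1: π = [0.3500, 0.1750, 0.4750]
t=2: π = [0.3375, 0.2063, 0.4563]
t=3: π = [0.3344, 0.1984, 0.4672]
t=4: π = [0.3336, 0.2004, 0.4660]
t=5: π = [0.3334, 0.1999, 0.4667]
t=6: π = [0.3333, 0.2000, 0.4666]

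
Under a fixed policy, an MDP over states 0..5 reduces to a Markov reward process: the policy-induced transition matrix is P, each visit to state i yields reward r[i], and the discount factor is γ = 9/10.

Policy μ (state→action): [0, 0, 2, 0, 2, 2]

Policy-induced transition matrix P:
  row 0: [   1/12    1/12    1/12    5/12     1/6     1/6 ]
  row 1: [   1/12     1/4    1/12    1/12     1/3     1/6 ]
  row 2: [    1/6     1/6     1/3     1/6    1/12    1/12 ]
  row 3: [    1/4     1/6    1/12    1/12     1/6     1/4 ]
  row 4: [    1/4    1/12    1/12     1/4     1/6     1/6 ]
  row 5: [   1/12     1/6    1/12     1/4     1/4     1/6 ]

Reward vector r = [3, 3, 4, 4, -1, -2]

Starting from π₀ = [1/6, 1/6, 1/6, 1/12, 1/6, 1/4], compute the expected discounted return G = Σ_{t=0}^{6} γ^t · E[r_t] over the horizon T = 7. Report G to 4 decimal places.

t=0: π = [0.1667, 0.1667, 0.1667, 0.0833, 0.1667, 0.2500], E[r] = 1.3333, γ^t·E[r] = 1.333333, running G = 1.333333
t=1: π = [0.1389, 0.1528, 0.1250, 0.2222, 0.2014, 0.1597], E[r] = 1.7431, γ^t·E[r] = 1.568750, running G = 2.902083
t=2: π = [0.1644, 0.1510, 0.1146, 0.2002, 0.1950, 0.1748], E[r] = 1.6609, γ^t·E[r] = 1.345313, running G = 4.247396
t=3: π = [0.1588, 0.1493, 0.1120, 0.2093, 0.1969, 0.1738], E[r] = 1.6648, γ^t·E[r] = 1.213664, running G = 5.461060
t=4: π = [0.1604, 0.1495, 0.1113, 0.2074, 0.1967, 0.1748], E[r] = 1.6580, γ^t·E[r] = 1.087810, running G = 6.548870
t=5: π = [0.1600, 0.1494, 0.1112, 0.2080, 0.1969, 0.1747], E[r] = 1.6583, γ^t·E[r] = 0.979227, running G = 7.528097
t=6: π = [0.1601, 0.1494, 0.1111, 0.2078, 0.1969, 0.1747], E[r] = 1.6579, γ^t·E[r] = 0.881064, running G = 8.409161

G = 8.4092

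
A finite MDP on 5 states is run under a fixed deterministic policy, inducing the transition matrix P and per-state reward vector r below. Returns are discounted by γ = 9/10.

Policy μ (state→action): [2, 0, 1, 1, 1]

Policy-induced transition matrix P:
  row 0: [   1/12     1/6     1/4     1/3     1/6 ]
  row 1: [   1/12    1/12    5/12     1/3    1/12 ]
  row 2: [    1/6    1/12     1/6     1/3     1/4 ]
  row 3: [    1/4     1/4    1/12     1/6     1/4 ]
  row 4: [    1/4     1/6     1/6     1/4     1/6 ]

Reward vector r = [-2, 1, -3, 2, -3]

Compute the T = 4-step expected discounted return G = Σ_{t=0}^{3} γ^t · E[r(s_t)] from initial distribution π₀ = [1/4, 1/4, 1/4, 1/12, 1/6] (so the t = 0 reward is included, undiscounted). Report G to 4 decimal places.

t=0: π = [0.2500, 0.2500, 0.2500, 0.0833, 0.1667], E[r] = -1.3333, γ^t·E[r] = -1.333333, running G = -1.333333
t=1: π = [0.1458, 0.1319, 0.2431, 0.3056, 0.1736], E[r] = -0.7986, γ^t·E[r] = -0.718750, running G = -2.052083
t=2: π = [0.1834, 0.1609, 0.1863, 0.2679, 0.2014], E[r] = -0.8333, γ^t·E[r] = -0.675000, running G = -2.727083
t=3: π = [0.1771, 0.1601, 0.1998, 0.2719, 0.1911], E[r] = -0.8232, γ^t·E[r] = -0.600117, running G = -3.327201

G = -3.3272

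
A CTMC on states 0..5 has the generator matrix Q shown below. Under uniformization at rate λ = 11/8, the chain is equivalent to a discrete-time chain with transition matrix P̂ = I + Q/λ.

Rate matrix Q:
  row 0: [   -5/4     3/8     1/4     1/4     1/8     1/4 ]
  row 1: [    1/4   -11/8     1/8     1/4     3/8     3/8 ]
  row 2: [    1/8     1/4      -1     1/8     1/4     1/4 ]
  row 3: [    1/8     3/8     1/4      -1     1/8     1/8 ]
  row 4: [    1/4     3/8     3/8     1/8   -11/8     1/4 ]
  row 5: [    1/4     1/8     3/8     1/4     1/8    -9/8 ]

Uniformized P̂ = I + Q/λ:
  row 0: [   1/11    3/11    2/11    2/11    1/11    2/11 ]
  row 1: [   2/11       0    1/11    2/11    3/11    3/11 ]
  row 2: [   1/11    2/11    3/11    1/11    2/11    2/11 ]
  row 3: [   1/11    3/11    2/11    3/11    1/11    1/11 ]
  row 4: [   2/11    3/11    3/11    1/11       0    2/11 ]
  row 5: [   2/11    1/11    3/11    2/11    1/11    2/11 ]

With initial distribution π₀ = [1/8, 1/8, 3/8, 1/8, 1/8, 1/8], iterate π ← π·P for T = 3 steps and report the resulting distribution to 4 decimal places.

π = [0.1351, 0.1734, 0.2148, 0.1650, 0.1292, 0.1825]

t=0: π = [0.1250, 0.1250, 0.3750, 0.1250, 0.1250, 0.1250]
t=1: π = [0.1250, 0.1818, 0.2273, 0.1477, 0.1364, 0.1818]
t=2: π = [0.1364, 0.1694, 0.2149, 0.1622, 0.1322, 0.1849]
t=3: π = [0.1351, 0.1734, 0.2148, 0.1650, 0.1292, 0.1825]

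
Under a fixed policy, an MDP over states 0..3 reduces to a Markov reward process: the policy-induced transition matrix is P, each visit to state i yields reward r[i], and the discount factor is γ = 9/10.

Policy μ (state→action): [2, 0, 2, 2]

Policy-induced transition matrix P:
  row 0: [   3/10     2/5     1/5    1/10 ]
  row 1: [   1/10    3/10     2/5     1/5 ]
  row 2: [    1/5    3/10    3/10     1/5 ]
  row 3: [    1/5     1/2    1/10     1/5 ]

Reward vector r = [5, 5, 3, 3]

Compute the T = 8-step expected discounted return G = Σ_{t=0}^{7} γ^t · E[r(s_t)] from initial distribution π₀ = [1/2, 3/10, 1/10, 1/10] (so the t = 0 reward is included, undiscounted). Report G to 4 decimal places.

t=0: π = [0.5000, 0.3000, 0.1000, 0.1000], E[r] = 4.6000, γ^t·E[r] = 4.600000, running G = 4.600000
t=1: π = [0.2200, 0.3700, 0.2600, 0.1500], E[r] = 4.1800, γ^t·E[r] = 3.762000, running G = 8.362000
t=2: π = [0.1850, 0.3520, 0.2850, 0.1780], E[r] = 4.0740, γ^t·E[r] = 3.299940, running G = 11.661940
t=3: π = [0.1833, 0.3541, 0.2811, 0.1815], E[r] = 4.0748, γ^t·E[r] = 2.970529, running G = 14.632469
t=4: π = [0.1829, 0.3546, 0.2808, 0.1817], E[r] = 4.0751, γ^t·E[r] = 2.673673, running G = 17.306142
t=5: π = [0.1828, 0.3546, 0.2808, 0.1817], E[r] = 4.0749, γ^t·E[r] = 2.406194, running G = 19.712336
t=6: π = [0.1828, 0.3546, 0.2808, 0.1817], E[r] = 4.0749, γ^t·E[r] = 2.165563, running G = 21.877899
t=7: π = [0.1828, 0.3546, 0.2808, 0.1817], E[r] = 4.0749, γ^t·E[r] = 1.949007, running G = 23.826907

G = 23.8269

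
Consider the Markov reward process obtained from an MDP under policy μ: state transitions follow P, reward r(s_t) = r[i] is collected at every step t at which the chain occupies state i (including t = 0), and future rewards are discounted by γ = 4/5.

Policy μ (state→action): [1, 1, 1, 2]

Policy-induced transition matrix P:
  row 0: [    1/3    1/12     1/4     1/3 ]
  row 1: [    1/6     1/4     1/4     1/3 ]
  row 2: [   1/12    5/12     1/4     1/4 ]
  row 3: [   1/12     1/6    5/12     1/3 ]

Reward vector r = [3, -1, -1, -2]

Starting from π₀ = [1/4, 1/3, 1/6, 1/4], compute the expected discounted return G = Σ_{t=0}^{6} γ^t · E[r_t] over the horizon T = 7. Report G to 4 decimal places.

G = -2.3523

t=0: π = [0.2500, 0.3333, 0.1667, 0.2500], E[r] = -0.2500, γ^t·E[r] = -0.250000, running G = -0.250000
t=1: π = [0.1736, 0.2153, 0.2917, 0.3194], E[r] = -0.6250, γ^t·E[r] = -0.500000, running G = -0.750000
t=2: π = [0.1447, 0.2431, 0.3032, 0.3090], E[r] = -0.7303, γ^t·E[r] = -0.467407, running G = -1.217407
t=3: π = [0.1398, 0.2507, 0.3015, 0.3081], E[r] = -0.7490, γ^t·E[r] = -0.383506, running G = -1.600914
t=4: π = [0.1392, 0.2513, 0.3013, 0.3082], E[r] = -0.7516, γ^t·E[r] = -0.307839, running G = -1.908752
t=5: π = [0.1391, 0.2513, 0.3014, 0.3082], E[r] = -0.7520, γ^t·E[r] = -0.246404, running G = -2.155156
t=6: π = [0.1390, 0.2514, 0.3014, 0.3082], E[r] = -0.7520, γ^t·E[r] = -0.197143, running G = -2.352298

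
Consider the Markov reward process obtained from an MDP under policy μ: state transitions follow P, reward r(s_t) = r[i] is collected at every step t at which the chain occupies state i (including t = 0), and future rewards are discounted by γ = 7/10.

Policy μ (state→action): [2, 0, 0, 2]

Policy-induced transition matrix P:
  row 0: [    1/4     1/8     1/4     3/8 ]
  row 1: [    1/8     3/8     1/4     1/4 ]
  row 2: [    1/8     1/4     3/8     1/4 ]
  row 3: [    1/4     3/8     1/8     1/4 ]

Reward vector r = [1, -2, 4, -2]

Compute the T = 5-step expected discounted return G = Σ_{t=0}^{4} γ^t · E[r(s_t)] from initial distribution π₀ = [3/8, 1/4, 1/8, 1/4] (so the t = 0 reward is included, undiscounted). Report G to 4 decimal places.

t=0: π = [0.3750, 0.2500, 0.1250, 0.2500], E[r] = -0.1250, γ^t·E[r] = -0.125000, running G = -0.125000
t=1: π = [0.2031, 0.2656, 0.2344, 0.2969], E[r] = 0.0156, γ^t·E[r] = 0.010938, running G = -0.114063
t=2: π = [0.1875, 0.2949, 0.2422, 0.2754], E[r] = 0.0156, γ^t·E[r] = 0.007656, running G = -0.106406
t=3: π = [0.1829, 0.2979, 0.2458, 0.2734], E[r] = 0.0237, γ^t·E[r] = 0.008123, running G = -0.098283
t=4: π = [0.1820, 0.2986, 0.2466, 0.2729], E[r] = 0.0254, γ^t·E[r] = 0.006104, running G = -0.092180

G = -0.0922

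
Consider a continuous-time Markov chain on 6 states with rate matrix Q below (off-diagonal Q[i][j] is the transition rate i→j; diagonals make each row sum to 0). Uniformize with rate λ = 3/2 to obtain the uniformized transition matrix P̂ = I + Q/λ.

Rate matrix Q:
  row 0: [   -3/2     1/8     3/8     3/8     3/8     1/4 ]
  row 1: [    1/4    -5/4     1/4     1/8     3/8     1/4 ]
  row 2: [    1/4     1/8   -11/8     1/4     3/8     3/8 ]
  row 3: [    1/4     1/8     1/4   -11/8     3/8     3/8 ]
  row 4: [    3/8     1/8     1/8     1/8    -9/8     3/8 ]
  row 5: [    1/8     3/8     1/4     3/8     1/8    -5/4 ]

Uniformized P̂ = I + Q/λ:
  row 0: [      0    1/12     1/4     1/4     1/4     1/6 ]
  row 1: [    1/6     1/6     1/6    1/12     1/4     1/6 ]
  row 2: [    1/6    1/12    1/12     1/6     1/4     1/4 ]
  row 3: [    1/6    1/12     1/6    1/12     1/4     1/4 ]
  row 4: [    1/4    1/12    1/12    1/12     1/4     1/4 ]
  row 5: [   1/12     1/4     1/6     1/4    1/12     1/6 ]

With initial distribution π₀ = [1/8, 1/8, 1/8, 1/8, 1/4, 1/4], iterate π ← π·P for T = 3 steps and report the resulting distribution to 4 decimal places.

π = [0.1434, 0.1290, 0.1481, 0.1544, 0.2151, 0.2099]

t=0: π = [0.1250, 0.1250, 0.1250, 0.1250, 0.2500, 0.2500]
t=1: π = [0.1458, 0.1354, 0.1458, 0.1563, 0.2083, 0.2083]
t=2: π = [0.1424, 0.1293, 0.1493, 0.1545, 0.2153, 0.2092]
t=3: π = [0.1434, 0.1290, 0.1481, 0.1544, 0.2151, 0.2099]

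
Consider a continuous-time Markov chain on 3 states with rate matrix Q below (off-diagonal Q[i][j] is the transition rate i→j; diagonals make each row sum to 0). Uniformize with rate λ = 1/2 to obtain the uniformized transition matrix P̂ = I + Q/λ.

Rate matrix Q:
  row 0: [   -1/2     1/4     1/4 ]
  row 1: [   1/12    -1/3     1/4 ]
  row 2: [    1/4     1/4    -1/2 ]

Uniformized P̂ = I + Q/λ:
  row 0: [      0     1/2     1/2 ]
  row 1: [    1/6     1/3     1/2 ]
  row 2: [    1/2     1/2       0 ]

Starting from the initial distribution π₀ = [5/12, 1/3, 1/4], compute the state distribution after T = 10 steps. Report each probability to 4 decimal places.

π = [0.2382, 0.4286, 0.3333]

t=0: π = [0.4167, 0.3333, 0.2500]
t=1: π = [0.1806, 0.4444, 0.3750]
t=2: π = [0.2616, 0.4259, 0.3125]
t=3: π = [0.2272, 0.4290, 0.3438]
t=4: π = [0.2434, 0.4285, 0.3281]
t=5: π = [0.2355, 0.4286, 0.3359]
t=6: π = [0.2394, 0.4286, 0.3320]
t=7: π = [0.2374, 0.4286, 0.3340]
t=8: π = [0.2384, 0.4286, 0.3330]
t=9: π = [0.2379, 0.4286, 0.3335]
t=10: π = [0.2382, 0.4286, 0.3333]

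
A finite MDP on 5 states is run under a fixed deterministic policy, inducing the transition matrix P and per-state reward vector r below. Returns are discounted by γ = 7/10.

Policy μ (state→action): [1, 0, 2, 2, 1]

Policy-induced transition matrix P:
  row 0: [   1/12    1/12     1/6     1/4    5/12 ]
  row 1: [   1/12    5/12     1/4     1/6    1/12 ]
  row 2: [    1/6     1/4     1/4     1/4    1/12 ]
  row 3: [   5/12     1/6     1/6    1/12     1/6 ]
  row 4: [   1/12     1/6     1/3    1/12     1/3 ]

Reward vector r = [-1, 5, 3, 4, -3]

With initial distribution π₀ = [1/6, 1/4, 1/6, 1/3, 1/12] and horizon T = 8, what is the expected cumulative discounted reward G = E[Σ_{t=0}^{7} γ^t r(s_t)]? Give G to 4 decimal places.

G = 6.3678

t=0: π = [0.1667, 0.2500, 0.1667, 0.3333, 0.0833], E[r] = 2.6667, γ^t·E[r] = 2.666667, running G = 2.666667
t=1: π = [0.2083, 0.2292, 0.2153, 0.1597, 0.1875], E[r] = 1.6597, γ^t·E[r] = 1.161806, running G = 3.828472
t=2: π = [0.1545, 0.2245, 0.2350, 0.1730, 0.2130], E[r] = 1.7263, γ^t·E[r] = 0.845874, running G = 4.674346
t=3: π = [0.1606, 0.2295, 0.2405, 0.1670, 0.2025], E[r] = 1.7686, γ^t·E[r] = 0.606635, running G = 5.280981
t=4: π = [0.1590, 0.2307, 0.2396, 0.1693, 0.2014], E[r] = 1.7862, γ^t·E[r] = 0.428866, running G = 5.709847
t=5: π = [0.1597, 0.2311, 0.2394, 0.1690, 0.2008], E[r] = 1.7874, γ^t·E[r] = 0.300405, running G = 6.010252
t=6: π = [0.1596, 0.2311, 0.2393, 0.1691, 0.2009], E[r] = 1.7876, γ^t·E[r] = 0.210313, running G = 6.220565
t=7: π = [0.1596, 0.2311, 0.2393, 0.1691, 0.2008], E[r] = 1.7876, γ^t·E[r] = 0.147213, running G = 6.367778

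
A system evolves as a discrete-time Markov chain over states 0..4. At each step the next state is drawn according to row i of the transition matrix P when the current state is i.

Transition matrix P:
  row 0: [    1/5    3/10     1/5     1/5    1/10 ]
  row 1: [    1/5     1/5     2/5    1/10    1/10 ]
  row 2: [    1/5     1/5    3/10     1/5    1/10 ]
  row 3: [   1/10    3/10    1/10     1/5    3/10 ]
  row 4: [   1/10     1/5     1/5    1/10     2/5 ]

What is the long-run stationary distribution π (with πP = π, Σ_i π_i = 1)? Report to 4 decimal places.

Balance equations π_j = Σ_i π_i·P[i][j]:
  π_0 = 1/5·π_0 + 1/5·π_1 + 1/5·π_2 + 1/10·π_3 + 1/10·π_4
  π_1 = 3/10·π_0 + 1/5·π_1 + 1/5·π_2 + 3/10·π_3 + 1/5·π_4
  π_2 = 1/5·π_0 + 2/5·π_1 + 3/10·π_2 + 1/10·π_3 + 1/5·π_4
  π_3 = 1/5·π_0 + 1/10·π_1 + 1/5·π_2 + 1/5·π_3 + 1/10·π_4
  normalize: π_0 + π_1 + π_2 + π_3 + π_4 = 1
Solving the linear system gives exactly π = [1201/7261, 1687/7261, 1861/7261, 1147/7261, 1365/7261].

π = [0.1654, 0.2323, 0.2563, 0.1580, 0.1880]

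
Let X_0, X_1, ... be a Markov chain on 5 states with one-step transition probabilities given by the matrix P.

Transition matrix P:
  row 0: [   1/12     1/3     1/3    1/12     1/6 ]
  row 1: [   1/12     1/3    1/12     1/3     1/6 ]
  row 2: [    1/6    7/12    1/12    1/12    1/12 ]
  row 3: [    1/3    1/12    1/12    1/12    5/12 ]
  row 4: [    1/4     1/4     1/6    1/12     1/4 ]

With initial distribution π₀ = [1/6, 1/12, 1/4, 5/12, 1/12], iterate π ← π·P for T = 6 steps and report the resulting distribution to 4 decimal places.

π = [0.1711, 0.3113, 0.1440, 0.1610, 0.2127]

t=0: π = [0.1667, 0.0833, 0.2500, 0.4167, 0.0833]
t=1: π = [0.2222, 0.2847, 0.1319, 0.1042, 0.2569]
t=2: π = [0.1632, 0.3189, 0.1603, 0.1545, 0.2031]
t=3: π = [0.1692, 0.3179, 0.1411, 0.1630, 0.2089]
t=4: π = [0.1707, 0.3104, 0.1430, 0.1628, 0.2131]
t=5: π = [0.1715, 0.3106, 0.1438, 0.1609, 0.2132]
t=6: π = [0.1711, 0.3113, 0.1440, 0.1610, 0.2127]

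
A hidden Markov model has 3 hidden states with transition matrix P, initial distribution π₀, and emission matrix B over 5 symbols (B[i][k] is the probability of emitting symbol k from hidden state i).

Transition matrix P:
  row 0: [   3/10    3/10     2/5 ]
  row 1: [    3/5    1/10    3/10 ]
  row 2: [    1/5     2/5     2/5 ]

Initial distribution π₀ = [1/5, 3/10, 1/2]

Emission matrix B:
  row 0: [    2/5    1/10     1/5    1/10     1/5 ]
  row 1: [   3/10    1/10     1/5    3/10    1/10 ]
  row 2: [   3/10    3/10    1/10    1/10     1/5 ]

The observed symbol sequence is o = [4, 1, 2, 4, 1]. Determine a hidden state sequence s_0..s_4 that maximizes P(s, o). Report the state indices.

t=0: δ = [4.000e-02, 3.000e-02, 1.000e-01]  (obs o_0=4)
t=1: δ = [2.000e-03, 4.000e-03, 1.200e-02]  ψ = [2, 2, 2]  (obs o_1=1)
t=2: δ = [4.800e-04, 9.600e-04, 4.800e-04]  ψ = [1, 2, 2]  (obs o_2=2)
t=3: δ = [1.152e-04, 1.920e-05, 5.760e-05]  ψ = [1, 2, 1]  (obs o_3=4)
t=4: δ = [3.456e-06, 3.456e-06, 1.382e-05]  ψ = [0, 0, 0]  (obs o_4=1)
backtrack: best end state = 2; path = [2, 2, 1, 0, 2]

path = [2, 2, 1, 0, 2]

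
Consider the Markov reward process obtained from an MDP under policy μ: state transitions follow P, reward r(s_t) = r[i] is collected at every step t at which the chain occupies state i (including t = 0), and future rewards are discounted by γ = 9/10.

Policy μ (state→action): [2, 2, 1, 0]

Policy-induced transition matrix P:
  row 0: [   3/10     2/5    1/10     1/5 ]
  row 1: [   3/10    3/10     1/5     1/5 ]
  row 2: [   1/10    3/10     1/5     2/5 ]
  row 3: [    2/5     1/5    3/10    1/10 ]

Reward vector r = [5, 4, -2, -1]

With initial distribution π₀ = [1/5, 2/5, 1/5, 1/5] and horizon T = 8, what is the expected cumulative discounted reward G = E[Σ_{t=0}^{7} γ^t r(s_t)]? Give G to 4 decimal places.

G = 11.5068

t=0: π = [0.2000, 0.4000, 0.2000, 0.2000], E[r] = 2.0000, γ^t·E[r] = 2.000000, running G = 2.000000
t=1: π = [0.2800, 0.3000, 0.2000, 0.2200], E[r] = 1.9800, γ^t·E[r] = 1.782000, running G = 3.782000
t=2: π = [0.2820, 0.3060, 0.1940, 0.2180], E[r] = 2.0280, γ^t·E[r] = 1.642680, running G = 5.424680
t=3: π = [0.2830, 0.3064, 0.1936, 0.2170], E[r] = 2.0364, γ^t·E[r] = 1.484536, running G = 6.909216
t=4: π = [0.2830, 0.3066, 0.1934, 0.2170], E[r] = 2.0375, γ^t·E[r] = 1.336791, running G = 8.246006
t=5: π = [0.2830, 0.3066, 0.1934, 0.2170], E[r] = 2.0377, γ^t·E[r] = 1.203246, running G = 9.449252
t=6: π = [0.2830, 0.3066, 0.1934, 0.2170], E[r] = 2.0377, γ^t·E[r] = 1.082932, running G = 10.532185
t=7: π = [0.2830, 0.3066, 0.1934, 0.2170], E[r] = 2.0377, γ^t·E[r] = 0.974643, running G = 11.506827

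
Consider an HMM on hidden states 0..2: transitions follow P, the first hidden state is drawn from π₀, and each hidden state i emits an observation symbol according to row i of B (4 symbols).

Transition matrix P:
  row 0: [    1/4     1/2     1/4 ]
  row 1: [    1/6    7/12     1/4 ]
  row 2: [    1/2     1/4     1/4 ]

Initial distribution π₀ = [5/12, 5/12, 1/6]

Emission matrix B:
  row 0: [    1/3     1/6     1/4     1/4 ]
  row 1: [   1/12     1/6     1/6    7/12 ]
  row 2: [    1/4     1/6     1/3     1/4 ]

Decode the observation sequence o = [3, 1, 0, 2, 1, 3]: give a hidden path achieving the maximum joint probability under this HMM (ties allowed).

t=0: δ = [1.042e-01, 2.431e-01, 4.167e-02]  (obs o_0=3)
t=1: δ = [6.752e-03, 2.363e-02, 1.013e-02]  ψ = [1, 1, 1]  (obs o_1=1)
t=2: δ = [1.688e-03, 1.149e-03, 1.477e-03]  ψ = [2, 1, 1]  (obs o_2=0)
t=3: δ = [1.846e-04, 1.407e-04, 1.407e-04]  ψ = [2, 0, 0]  (obs o_3=2)
t=4: δ = [1.172e-05, 1.538e-05, 7.692e-06]  ψ = [2, 0, 0]  (obs o_4=1)
t=5: δ = [9.615e-07, 5.235e-06, 9.615e-07]  ψ = [2, 1, 1]  (obs o_5=3)
backtrack: best end state = 1; path = [1, 1, 2, 0, 1, 1]

path = [1, 1, 2, 0, 1, 1]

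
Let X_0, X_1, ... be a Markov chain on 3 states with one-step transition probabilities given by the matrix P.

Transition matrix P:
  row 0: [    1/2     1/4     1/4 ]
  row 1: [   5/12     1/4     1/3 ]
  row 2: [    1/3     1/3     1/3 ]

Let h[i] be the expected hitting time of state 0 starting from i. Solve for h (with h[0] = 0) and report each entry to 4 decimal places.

h = [0.0000, 2.5714, 2.7857]

First-step conditioning: h[0] = 0; for i ≠ 0, h[i] = 1 + Σ_k P[i][k]·h[k].
  h[1] = 1 + 1/4·h[1] + 1/3·h[2]
  h[2] = 1 + 1/3·h[1] + 1/3·h[2]
Solving the 2×2 linear system over states ≠ 0 gives exactly h = [0, 18/7, 39/14] (h[0] = 0 is the target).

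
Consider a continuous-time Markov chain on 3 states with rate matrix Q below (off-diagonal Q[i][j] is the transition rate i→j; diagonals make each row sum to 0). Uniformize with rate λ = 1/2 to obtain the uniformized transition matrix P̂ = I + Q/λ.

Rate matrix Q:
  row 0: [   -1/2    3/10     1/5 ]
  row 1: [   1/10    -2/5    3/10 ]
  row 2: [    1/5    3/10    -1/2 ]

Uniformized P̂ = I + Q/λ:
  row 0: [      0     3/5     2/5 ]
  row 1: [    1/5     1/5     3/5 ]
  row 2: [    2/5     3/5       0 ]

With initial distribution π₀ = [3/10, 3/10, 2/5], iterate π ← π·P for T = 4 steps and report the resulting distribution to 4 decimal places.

t=0: π = [0.3000, 0.3000, 0.4000]
t=1: π = [0.2200, 0.4800, 0.3000]
t=2: π = [0.2160, 0.4080, 0.3760]
t=3: π = [0.2320, 0.4368, 0.3312]
t=4: π = [0.2198, 0.4253, 0.3549]

π = [0.2198, 0.4253, 0.3549]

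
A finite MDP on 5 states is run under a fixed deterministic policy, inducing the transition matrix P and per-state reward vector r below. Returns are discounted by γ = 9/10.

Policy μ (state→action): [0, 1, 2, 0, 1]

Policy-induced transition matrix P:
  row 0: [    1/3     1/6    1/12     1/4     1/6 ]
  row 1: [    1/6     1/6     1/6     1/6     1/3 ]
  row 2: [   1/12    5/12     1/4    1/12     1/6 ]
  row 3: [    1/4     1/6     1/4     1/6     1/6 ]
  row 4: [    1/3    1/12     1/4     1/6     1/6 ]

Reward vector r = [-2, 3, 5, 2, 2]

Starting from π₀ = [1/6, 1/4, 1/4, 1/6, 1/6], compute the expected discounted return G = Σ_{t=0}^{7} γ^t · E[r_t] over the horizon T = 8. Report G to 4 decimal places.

t=0: π = [0.1667, 0.2500, 0.2500, 0.1667, 0.1667], E[r] = 2.3333, γ^t·E[r] = 2.333333, running G = 2.333333
t=1: π = [0.2153, 0.2153, 0.2014, 0.1597, 0.2083], E[r] = 1.9583, γ^t·E[r] = 1.762500, running G = 4.095833
t=2: π = [0.2338, 0.1997, 0.1962, 0.1678, 0.2025], E[r] = 1.8530, γ^t·E[r] = 1.500938, running G = 5.596771
t=3: π = [0.2370, 0.1988, 0.1944, 0.1698, 0.1999], E[r] = 1.8339, γ^t·E[r] = 1.336922, running G = 6.933693
t=4: π = [0.2374, 0.1986, 0.1939, 0.1702, 0.1998], E[r] = 1.8306, γ^t·E[r] = 1.201057, running G = 8.134750
t=5: π = [0.2376, 0.1985, 0.1939, 0.1703, 0.1998], E[r] = 1.8299, γ^t·E[r] = 1.080514, running G = 9.215263
t=6: π = [0.2376, 0.1985, 0.1939, 0.1703, 0.1997], E[r] = 1.8297, γ^t·E[r] = 0.972388, running G = 10.187651
t=7: π = [0.2376, 0.1985, 0.1939, 0.1703, 0.1997], E[r] = 1.8297, γ^t·E[r] = 0.875138, running G = 11.062788

G = 11.0628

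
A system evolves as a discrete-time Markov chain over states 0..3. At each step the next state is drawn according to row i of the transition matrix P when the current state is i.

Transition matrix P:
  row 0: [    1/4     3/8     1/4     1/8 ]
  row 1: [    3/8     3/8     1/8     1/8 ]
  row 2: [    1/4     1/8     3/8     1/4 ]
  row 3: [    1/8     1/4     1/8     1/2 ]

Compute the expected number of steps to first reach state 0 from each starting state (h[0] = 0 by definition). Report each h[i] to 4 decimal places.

h = [0.0000, 3.3803, 4.1690, 4.7324]

First-step conditioning: h[0] = 0; for i ≠ 0, h[i] = 1 + Σ_k P[i][k]·h[k].
  h[1] = 1 + 3/8·h[1] + 1/8·h[2] + 1/8·h[3]
  h[2] = 1 + 1/8·h[1] + 3/8·h[2] + 1/4·h[3]
  h[3] = 1 + 1/4·h[1] + 1/8·h[2] + 1/2·h[3]
Solving the 3×3 linear system over states ≠ 0 gives exactly h = [0, 240/71, 296/71, 336/71] (h[0] = 0 is the target).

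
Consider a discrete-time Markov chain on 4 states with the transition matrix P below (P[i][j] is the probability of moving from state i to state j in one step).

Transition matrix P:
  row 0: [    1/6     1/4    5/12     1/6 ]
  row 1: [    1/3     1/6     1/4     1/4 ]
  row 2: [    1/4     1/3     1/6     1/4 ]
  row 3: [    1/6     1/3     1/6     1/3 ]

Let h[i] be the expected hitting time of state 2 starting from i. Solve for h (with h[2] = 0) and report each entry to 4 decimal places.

h = [3.1336, 3.6923, 0.0000, 4.1296]

First-step conditioning: h[2] = 0; for i ≠ 2, h[i] = 1 + Σ_k P[i][k]·h[k].
  h[0] = 1 + 1/6·h[0] + 1/4·h[1] + 1/6·h[3]
  h[1] = 1 + 1/3·h[0] + 1/6·h[1] + 1/4·h[3]
  h[3] = 1 + 1/6·h[0] + 1/3·h[1] + 1/3·h[3]
Solving the 3×3 linear system over states ≠ 2 gives exactly h = [774/247, 48/13, 0, 1020/247] (h[2] = 0 is the target).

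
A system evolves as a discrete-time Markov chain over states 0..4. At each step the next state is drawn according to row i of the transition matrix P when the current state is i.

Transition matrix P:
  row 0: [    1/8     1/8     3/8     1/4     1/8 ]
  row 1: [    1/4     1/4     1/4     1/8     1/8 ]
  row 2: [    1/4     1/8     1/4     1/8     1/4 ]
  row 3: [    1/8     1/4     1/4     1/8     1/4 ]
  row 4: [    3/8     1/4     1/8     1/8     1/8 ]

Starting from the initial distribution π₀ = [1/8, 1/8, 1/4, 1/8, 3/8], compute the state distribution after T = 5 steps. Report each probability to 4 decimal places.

t=0: π = [0.1250, 0.1250, 0.2500, 0.1250, 0.3750]
t=1: π = [0.2656, 0.2031, 0.2188, 0.1406, 0.1719]
t=2: π = [0.2207, 0.1895, 0.2617, 0.1582, 0.1699]
t=3: π = [0.2239, 0.1897, 0.2563, 0.1526, 0.1775]
t=4: π = [0.2251, 0.1900, 0.2558, 0.1530, 0.1761]
t=5: π = [0.2248, 0.1899, 0.2561, 0.1531, 0.1761]

π = [0.2248, 0.1899, 0.2561, 0.1531, 0.1761]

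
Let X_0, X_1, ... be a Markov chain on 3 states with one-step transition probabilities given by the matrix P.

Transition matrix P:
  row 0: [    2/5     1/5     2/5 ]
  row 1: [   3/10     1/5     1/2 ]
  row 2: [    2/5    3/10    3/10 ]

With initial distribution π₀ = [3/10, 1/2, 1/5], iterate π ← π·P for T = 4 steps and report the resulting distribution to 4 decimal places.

π = [0.3762, 0.2386, 0.3852]

t=0: π = [0.3000, 0.5000, 0.2000]
t=1: π = [0.3500, 0.2200, 0.4300]
t=2: π = [0.3780, 0.2430, 0.3790]
t=3: π = [0.3757, 0.2379, 0.3864]
t=4: π = [0.3762, 0.2386, 0.3852]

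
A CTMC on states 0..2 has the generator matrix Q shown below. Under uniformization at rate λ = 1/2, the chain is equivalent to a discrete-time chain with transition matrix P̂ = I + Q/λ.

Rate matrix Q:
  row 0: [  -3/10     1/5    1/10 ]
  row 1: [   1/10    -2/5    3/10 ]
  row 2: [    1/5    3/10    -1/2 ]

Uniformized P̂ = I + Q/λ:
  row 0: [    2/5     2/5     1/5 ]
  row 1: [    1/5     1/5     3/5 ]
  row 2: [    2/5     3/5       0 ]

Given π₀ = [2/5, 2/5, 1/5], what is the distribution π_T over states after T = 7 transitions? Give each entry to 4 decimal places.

t=0: π = [0.4000, 0.4000, 0.2000]
t=1: π = [0.3200, 0.3600, 0.3200]
t=2: π = [0.3280, 0.3920, 0.2800]
t=3: π = [0.3216, 0.3776, 0.3008]
t=4: π = [0.3245, 0.3846, 0.2909]
t=5: π = [0.3231, 0.3812, 0.2957]
t=6: π = [0.3238, 0.3829, 0.2934]
t=7: π = [0.3234, 0.3821, 0.2945]

π = [0.3234, 0.3821, 0.2945]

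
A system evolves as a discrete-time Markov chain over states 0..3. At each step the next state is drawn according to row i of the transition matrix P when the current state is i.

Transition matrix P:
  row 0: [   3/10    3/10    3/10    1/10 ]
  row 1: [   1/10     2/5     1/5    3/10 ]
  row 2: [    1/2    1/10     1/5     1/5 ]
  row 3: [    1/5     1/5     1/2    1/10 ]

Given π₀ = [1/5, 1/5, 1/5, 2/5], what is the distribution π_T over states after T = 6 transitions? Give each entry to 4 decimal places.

π = [0.2885, 0.2508, 0.2823, 0.1784]

t=0: π = [0.2000, 0.2000, 0.2000, 0.4000]
t=1: π = [0.2600, 0.2400, 0.3400, 0.1600]
t=2: π = [0.3040, 0.2400, 0.2740, 0.1820]
t=3: π = [0.2886, 0.2510, 0.2850, 0.1754]
t=4: π = [0.2893, 0.2506, 0.2815, 0.1787]
t=5: π = [0.2883, 0.2509, 0.2825, 0.1783]
t=6: π = [0.2885, 0.2508, 0.2823, 0.1784]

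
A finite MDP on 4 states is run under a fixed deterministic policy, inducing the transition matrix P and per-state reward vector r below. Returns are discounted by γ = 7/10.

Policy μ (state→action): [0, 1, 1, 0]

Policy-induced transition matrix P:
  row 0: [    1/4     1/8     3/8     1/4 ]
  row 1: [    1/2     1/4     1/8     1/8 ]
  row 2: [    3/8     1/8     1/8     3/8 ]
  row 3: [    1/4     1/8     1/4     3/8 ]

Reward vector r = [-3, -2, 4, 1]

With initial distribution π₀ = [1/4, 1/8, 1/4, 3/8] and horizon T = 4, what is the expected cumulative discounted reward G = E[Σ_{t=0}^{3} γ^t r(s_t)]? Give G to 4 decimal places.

G = 0.4278

t=0: π = [0.2500, 0.1250, 0.2500, 0.3750], E[r] = 0.3750, γ^t·E[r] = 0.375000, running G = 0.375000
t=1: π = [0.3125, 0.1406, 0.2344, 0.3125], E[r] = 0.0313, γ^t·E[r] = 0.021875, running G = 0.396875
t=2: π = [0.3145, 0.1426, 0.2422, 0.3008], E[r] = 0.0410, γ^t·E[r] = 0.020098, running G = 0.416973
t=3: π = [0.3159, 0.1428, 0.2412, 0.3000], E[r] = 0.0315, γ^t·E[r] = 0.010802, running G = 0.427775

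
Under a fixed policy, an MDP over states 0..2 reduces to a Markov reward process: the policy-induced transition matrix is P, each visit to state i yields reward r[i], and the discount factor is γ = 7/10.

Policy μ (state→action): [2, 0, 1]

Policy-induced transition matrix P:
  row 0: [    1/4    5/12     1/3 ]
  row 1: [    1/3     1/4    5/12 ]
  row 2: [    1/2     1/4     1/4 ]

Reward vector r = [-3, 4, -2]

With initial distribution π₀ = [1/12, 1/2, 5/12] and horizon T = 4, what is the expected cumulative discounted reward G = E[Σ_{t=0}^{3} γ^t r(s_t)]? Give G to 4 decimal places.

t=0: π = [0.0833, 0.5000, 0.4167], E[r] = 0.9167, γ^t·E[r] = 0.916667, running G = 0.916667
t=1: π = [0.3958, 0.2639, 0.3403], E[r] = -0.8125, γ^t·E[r] = -0.568750, running G = 0.347917
t=2: π = [0.3571, 0.3160, 0.3270], E[r] = -0.4612, γ^t·E[r] = -0.226001, running G = 0.121916
t=3: π = [0.3581, 0.3095, 0.3324], E[r] = -0.5010, γ^t·E[r] = -0.171847, running G = -0.049932

G = -0.0499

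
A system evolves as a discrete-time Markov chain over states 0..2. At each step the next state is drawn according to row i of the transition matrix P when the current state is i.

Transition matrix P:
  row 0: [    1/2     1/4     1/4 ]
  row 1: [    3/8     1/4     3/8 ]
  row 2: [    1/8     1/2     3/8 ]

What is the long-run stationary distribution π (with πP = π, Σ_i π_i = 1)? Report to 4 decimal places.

π = [0.3333, 0.3333, 0.3333]

Balance equations π_j = Σ_i π_i·P[i][j]:
  π_0 = 1/2·π_0 + 3/8·π_1 + 1/8·π_2
  π_1 = 1/4·π_0 + 1/4·π_1 + 1/2·π_2
  normalize: π_0 + π_1 + π_2 = 1
Solving the linear system gives exactly π = [1/3, 1/3, 1/3].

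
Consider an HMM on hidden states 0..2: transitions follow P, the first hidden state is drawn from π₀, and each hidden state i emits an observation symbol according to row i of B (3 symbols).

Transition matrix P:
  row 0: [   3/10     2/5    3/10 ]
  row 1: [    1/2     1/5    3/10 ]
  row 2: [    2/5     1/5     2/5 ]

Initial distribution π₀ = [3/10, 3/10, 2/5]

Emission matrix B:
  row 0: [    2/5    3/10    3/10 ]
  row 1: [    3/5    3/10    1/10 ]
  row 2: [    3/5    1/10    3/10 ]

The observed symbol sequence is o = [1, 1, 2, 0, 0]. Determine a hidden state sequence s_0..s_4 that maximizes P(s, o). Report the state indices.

t=0: δ = [9.000e-02, 9.000e-02, 4.000e-02]  (obs o_0=1)
t=1: δ = [1.350e-02, 1.080e-02, 2.700e-03]  ψ = [1, 0, 0]  (obs o_1=1)
t=2: δ = [1.620e-03, 5.400e-04, 1.215e-03]  ψ = [1, 0, 0]  (obs o_2=2)
t=3: δ = [1.944e-04, 3.888e-04, 2.916e-04]  ψ = [0, 0, 0]  (obs o_3=0)
t=4: δ = [7.776e-05, 4.666e-05, 6.998e-05]  ψ = [1, 0, 1]  (obs o_4=0)
backtrack: best end state = 0; path = [0, 1, 0, 1, 0]

path = [0, 1, 0, 1, 0]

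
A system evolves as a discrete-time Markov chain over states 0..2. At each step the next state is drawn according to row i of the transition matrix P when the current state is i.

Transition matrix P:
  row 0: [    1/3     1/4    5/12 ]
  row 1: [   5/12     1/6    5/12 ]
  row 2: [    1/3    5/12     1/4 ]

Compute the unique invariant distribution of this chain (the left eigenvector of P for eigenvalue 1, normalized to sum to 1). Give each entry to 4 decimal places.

Balance equations π_j = Σ_i π_i·P[i][j]:
  π_0 = 1/3·π_0 + 5/12·π_1 + 1/3·π_2
  π_1 = 1/4·π_0 + 1/6·π_1 + 5/12·π_2
  normalize: π_0 + π_1 + π_2 = 1
Solving the linear system gives exactly π = [5/14, 2/7, 5/14].

π = [0.3571, 0.2857, 0.3571]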